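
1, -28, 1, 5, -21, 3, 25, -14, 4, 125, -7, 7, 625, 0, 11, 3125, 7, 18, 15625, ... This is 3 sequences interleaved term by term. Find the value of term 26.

Taking every 3rd term gives 3 separate tracks.
Track A = 1, 5, 25, 125, 625, 3125, 15625: powers of 5.
Track B = -28, -21, -14, -7, 0, 7: adding 7 each time.
Track C = 1, 3, 4, 7, 11, 18: a Fibonacci-like recurrence a_n = a_{n-1} + a_{n-2}.
Position 26 → track B, term 9 = 28.

28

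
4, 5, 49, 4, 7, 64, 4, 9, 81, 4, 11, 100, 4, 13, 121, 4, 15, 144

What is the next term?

Taking every 3rd term gives 3 separate tracks.
Track A: 4, 4, 4, 4, 4, 4 (constant 4).
Track B: 5, 7, 9, 11, 13, 15 (linear: a_n = 3 + 2·n).
Track C: 49, 64, 81, 100, 121, 144 (perfect squares starting at 7²).
Position 19 falls in track A as its term 7, giving 4.

4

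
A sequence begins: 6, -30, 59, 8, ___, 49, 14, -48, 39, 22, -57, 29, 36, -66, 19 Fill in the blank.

-39

Read the sequence 3 terms at a time; column i is its own pattern.
Stream A = 6, 8, 14, 22, 36: each term equals the sum of the previous two.
Stream B = -30, ?, -48, -57, -66: subtracting 9 each time.
Stream C = 59, 49, 39, 29, 19: arithmetic, step −10.
The gap is stream B's term 2; the rule gives -39.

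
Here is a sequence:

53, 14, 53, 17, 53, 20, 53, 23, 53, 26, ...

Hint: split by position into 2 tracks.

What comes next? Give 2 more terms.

The terms cycle through 2 interleaved subsequences.
Subsequence A = 53, 53, 53, 53, 53: always 53.
Subsequence B = 14, 17, 20, 23, 26: arithmetic with common difference +3.
Position 11 falls in subsequence A as its term 6, giving 53.
Position 12 → subsequence B, term 6 = 29.

53, 29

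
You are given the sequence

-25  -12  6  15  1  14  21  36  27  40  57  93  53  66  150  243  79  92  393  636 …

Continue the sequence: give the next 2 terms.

105, 118

Positions follow the repeating pattern AABB; grouping by letter gives 2 tracks.
Stream A: -25, -12, 1, 14, 27, 40, 53, 66, 79, 92 (arithmetic with common difference +13).
Stream B: 6, 15, 21, 36, 57, 93, 150, 243, 393, 636 (Fibonacci-style (each term is the sum of the two before it)).
The 21st slot belongs to stream A; its 11th term is 105.
The 22nd slot belongs to stream A; its 12th term is 118.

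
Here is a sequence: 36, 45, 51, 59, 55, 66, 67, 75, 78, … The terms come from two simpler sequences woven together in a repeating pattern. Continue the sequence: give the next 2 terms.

Positions follow the repeating pattern AABB; grouping by letter gives 2 tracks.
Track A: 36, 45, 55, 66, 78. The triangular numbers T_8, T_9, ….
Track B: 51, 59, 67, 75. Adding 8 each time.
Term 10 comes from track A (its 6th entry): 91.
Position 11 → track B, term 5 = 83.

91, 83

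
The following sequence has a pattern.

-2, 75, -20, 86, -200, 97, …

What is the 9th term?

The terms cycle through 2 interleaved subsequences.
Track A: -2, -20, -200 — multiplying by 10 each time.
Track B: 75, 86, 97 — linear: a_n = 64 + 11·n.
The 9th slot belongs to track A; its 5th term is -20000.

-20000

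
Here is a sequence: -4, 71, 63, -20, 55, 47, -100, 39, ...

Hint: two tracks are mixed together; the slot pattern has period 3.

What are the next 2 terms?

31, -500

Positions follow the repeating pattern ABB; grouping by letter gives 2 tracks.
Stream A: -4, -20, -100 (geometric, ×5 each step).
Stream B: 71, 63, 55, 47, 39 (linear: a_n = 79 − 8·n).
The 9th slot belongs to stream B; its 6th term is 31.
Term 10 comes from stream A (its 4th entry): -500.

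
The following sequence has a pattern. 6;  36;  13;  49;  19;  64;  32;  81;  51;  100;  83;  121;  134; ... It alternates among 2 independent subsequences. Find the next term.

144

The terms cycle through 2 interleaved subsequences.
Track A: 6, 13, 19, 32, 51, 83, 134 (each term equals the sum of the previous two).
Track B: 36, 49, 64, 81, 100, 121 (the squares 6², 7², 8², …).
Position 14 → track B, term 7 = 144.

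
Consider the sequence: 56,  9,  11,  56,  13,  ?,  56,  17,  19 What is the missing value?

15

Reading positions in blocks of 3 reveals the pattern ABB — 2 tracks woven together.
Track A: 56, 56, 56 — the constant sequence 56.
Track B: 9, 11, 13, ?, 17, 19 — adding 2 each time.
Track B's pattern makes the blank 15.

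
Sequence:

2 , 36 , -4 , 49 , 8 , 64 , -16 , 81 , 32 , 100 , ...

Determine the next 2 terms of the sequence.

Taking every 2nd term gives 2 separate tracks.
Track A is 2, -4, 8, -16, 32, which is geometric with ratio -2.
Track B is 36, 49, 64, 81, 100, which is the squares 6², 7², 8², ….
Position 11 falls in track A as its term 6, giving -64.
Term 12 comes from track B (its 6th entry): 121.

-64, 121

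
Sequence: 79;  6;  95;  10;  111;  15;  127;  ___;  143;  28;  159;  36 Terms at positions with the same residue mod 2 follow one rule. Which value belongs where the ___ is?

Positions 1, 3, 5, … form one subsequence and positions 2, 4, 6, … form another.
Track A is 79, 95, 111, 127, 143, 159, which is adding 16 each time.
Track B is 6, 10, 15, ?, 28, 36, which is triangular numbers starting at T_3.
The gap is track B's term 4; the rule gives 21.

21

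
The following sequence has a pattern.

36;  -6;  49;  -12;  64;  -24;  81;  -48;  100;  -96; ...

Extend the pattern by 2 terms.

121, -192

Taking every 2nd term gives 2 separate tracks.
Track A: 36, 49, 64, 81, 100 (perfect squares starting at 6²).
Track B: -6, -12, -24, -48, -96 (geometric with ratio 2).
The 11th slot belongs to track A; its 6th term is 121.
Term 12 comes from track B (its 6th entry): -192.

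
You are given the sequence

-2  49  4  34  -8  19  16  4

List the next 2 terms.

-32, -11

The terms cycle through 2 interleaved subsequences.
Track A = -2, 4, -8, 16: multiplying by -2 each time.
Track B = 49, 34, 19, 4: arithmetic, step −15.
Position 9 → track A, term 5 = -32.
Position 10 → track B, term 5 = -11.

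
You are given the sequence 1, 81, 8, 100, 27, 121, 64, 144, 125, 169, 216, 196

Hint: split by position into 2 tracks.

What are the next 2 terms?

Positions 1, 3, 5, … form one subsequence and positions 2, 4, 6, … form another.
Track A = 1, 8, 27, 64, 125, 216: the cubes 1³, 2³, 3³, ….
Track B = 81, 100, 121, 144, 169, 196: perfect squares starting at 9².
Position 13 → track A, term 7 = 343.
Term 14 comes from track B (its 7th entry): 225.

343, 225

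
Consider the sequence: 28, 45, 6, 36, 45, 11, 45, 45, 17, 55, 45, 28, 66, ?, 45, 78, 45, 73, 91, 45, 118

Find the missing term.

Read the sequence 3 terms at a time; column i is its own pattern.
Track A: 28, 36, 45, 55, 66, 78, 91. Triangular numbers n(n+1)/2 for n = 7, 8, ….
Track B: 45, 45, 45, 45, ?, 45, 45. The constant sequence 45.
Track C: 6, 11, 17, 28, 45, 73, 118. Each term equals the sum of the previous two.
Track B's pattern makes the blank 45.

45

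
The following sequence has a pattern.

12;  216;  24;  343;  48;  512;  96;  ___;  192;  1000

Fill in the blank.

729

Taking every 2nd term gives 2 separate tracks.
Track A is 12, 24, 48, 96, 192, which is a geometric progression (common ratio 2).
Track B is 216, 343, 512, ?, 1000, which is perfect cubes starting at 6³.
The gap is track B's term 4; the rule gives 729.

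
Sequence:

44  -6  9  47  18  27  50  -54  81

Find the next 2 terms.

Taking every 3rd term gives 3 separate tracks.
Subsequence A = 44, 47, 50: arithmetic with common difference +3.
Subsequence B = -6, 18, -54: geometric, ×-3 each step.
Subsequence C = 9, 27, 81: powers of 3.
The 10th slot belongs to subsequence A; its 4th term is 53.
Position 11 → subsequence B, term 4 = 162.

53, 162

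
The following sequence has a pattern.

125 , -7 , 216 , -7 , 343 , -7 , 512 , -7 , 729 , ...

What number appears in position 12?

Positions 1, 3, 5, … form one subsequence and positions 2, 4, 6, … form another.
Subsequence A: 125, 216, 343, 512, 729 (the cubes 5³, 6³, 7³, …).
Subsequence B: -7, -7, -7, -7 (the constant sequence -7).
Term 12 comes from subsequence B (its 6th entry): -7.

-7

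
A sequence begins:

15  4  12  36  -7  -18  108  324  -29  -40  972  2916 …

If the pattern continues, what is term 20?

236196

Reading positions in blocks of 4 reveals the pattern AABB — 2 tracks woven together.
Stream A is 15, 4, -7, -18, -29, -40, which is arithmetic with common difference −11.
Stream B is 12, 36, 108, 324, 972, 2916, which is a geometric progression (common ratio 3).
Term 20 comes from stream B (its 10th entry): 236196.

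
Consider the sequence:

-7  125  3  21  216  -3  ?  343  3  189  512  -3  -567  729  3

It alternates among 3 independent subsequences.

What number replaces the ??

Read the sequence 3 terms at a time; column i is its own pattern.
Track A: -7, 21, ?, 189, -567 — geometric, ×-3 each step.
Track B: 125, 216, 343, 512, 729 — perfect cubes starting at 5³.
Track C: 3, -3, 3, -3, 3 — oscillating between 3 and -3.
So the missing entry in track A is -63.

-63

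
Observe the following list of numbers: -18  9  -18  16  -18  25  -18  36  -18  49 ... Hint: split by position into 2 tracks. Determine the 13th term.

-18

The terms cycle through 2 interleaved subsequences.
Subsequence A = -18, -18, -18, -18, -18: always -18.
Subsequence B = 9, 16, 25, 36, 49: the squares 3², 4², 5², ….
Position 13 falls in subsequence A as its term 7, giving -18.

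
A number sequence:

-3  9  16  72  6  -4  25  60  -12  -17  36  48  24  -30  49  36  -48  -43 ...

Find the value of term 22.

-56

The terms cycle through 4 interleaved subsequences.
Track A: -3, 6, -12, 24, -48. Multiplying by -2 each time.
Track B: 9, -4, -17, -30, -43. Arithmetic with common difference −13.
Track C: 16, 25, 36, 49. Consecutive squares n² from n = 4.
Track D: 72, 60, 48, 36. Arithmetic with common difference −12.
Position 22 → track B, term 6 = -56.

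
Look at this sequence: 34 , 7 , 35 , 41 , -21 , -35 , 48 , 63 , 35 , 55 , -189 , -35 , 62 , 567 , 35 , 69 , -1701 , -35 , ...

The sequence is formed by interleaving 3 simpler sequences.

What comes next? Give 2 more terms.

76, 5103

Read the sequence 3 terms at a time; column i is its own pattern.
Subsequence A: 34, 41, 48, 55, 62, 69 — adding 7 each time.
Subsequence B: 7, -21, 63, -189, 567, -1701 — geometric with ratio -3.
Subsequence C: 35, -35, 35, -35, 35, -35 — oscillating between 35 and -35.
Position 19 falls in subsequence A as its term 7, giving 76.
Term 20 comes from subsequence B (its 7th entry): 5103.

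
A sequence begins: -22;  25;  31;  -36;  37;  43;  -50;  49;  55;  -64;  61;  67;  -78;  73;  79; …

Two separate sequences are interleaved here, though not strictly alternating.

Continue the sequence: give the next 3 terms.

-92, 85, 91

Positions follow the repeating pattern ABB; grouping by letter gives 2 tracks.
Stream A is -22, -36, -50, -64, -78, which is arithmetic with common difference −14.
Stream B is 25, 31, 37, 43, 49, 55, 61, 67, 73, 79, which is adding 6 each time.
Position 16 → stream A, term 6 = -92.
The 17th slot belongs to stream B; its 11th term is 85.
Term 18 comes from stream B (its 12th entry): 91.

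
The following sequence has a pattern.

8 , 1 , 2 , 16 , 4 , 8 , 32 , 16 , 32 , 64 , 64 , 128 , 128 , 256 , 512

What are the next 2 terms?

256, 1024

The slot pattern repeats as ABB (period 3), so there are 2 interleaved tracks.
Subsequence A = 8, 16, 32, 64, 128: powers 2^3, 2^4, 2^5, ….
Subsequence B = 1, 2, 4, 8, 16, 32, 64, 128, 256, 512: geometric with ratio 2.
Term 16 comes from subsequence A (its 6th entry): 256.
The 17th slot belongs to subsequence B; its 11th term is 1024.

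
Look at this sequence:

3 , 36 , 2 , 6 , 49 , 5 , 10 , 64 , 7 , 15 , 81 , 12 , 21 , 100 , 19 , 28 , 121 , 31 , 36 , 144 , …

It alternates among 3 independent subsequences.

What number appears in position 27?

Split by position mod 3 into 3 tracks.
Track A: 3, 6, 10, 15, 21, 28, 36. Triangular numbers starting at T_2.
Track B: 36, 49, 64, 81, 100, 121, 144. Perfect squares starting at 6².
Track C: 2, 5, 7, 12, 19, 31. Each term equals the sum of the previous two.
The 27th slot belongs to track C; its 9th term is 131.

131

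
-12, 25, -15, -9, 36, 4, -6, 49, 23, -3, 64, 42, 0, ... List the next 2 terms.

Split by position mod 3 into 3 tracks.
Track A is -12, -9, -6, -3, 0, which is adding 3 each time.
Track B is 25, 36, 49, 64, which is perfect squares starting at 5².
Track C is -15, 4, 23, 42, which is arithmetic with common difference +19.
Position 14 → track B, term 5 = 81.
Position 15 → track C, term 5 = 61.

81, 61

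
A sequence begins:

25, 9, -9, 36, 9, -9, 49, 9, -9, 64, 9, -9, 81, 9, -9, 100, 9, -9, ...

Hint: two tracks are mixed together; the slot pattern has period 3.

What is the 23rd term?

9

The slot pattern repeats as ABB (period 3), so there are 2 interleaved tracks.
Stream A: 25, 36, 49, 64, 81, 100 — perfect squares starting at 5².
Stream B: 9, -9, 9, -9, 9, -9, 9, -9, 9, -9, 9, -9 — oscillating between 9 and -9.
The 23rd slot belongs to stream B; its 15th term is 9.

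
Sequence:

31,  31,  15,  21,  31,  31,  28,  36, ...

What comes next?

31

The slot pattern repeats as AABB (period 4), so there are 2 interleaved tracks.
Track A: 31, 31, 31, 31 (constant 31).
Track B: 15, 21, 28, 36 (triangular numbers starting at T_5).
The 9th slot belongs to track A; its 5th term is 31.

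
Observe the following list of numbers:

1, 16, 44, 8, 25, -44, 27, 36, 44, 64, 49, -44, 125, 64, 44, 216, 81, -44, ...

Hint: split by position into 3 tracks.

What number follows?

343

Read the sequence 3 terms at a time; column i is its own pattern.
Track A: 1, 8, 27, 64, 125, 216. Perfect cubes starting at 1³.
Track B: 16, 25, 36, 49, 64, 81. Perfect squares starting at 4².
Track C: 44, -44, 44, -44, 44, -44. Alternating ±44.
Position 19 → track A, term 7 = 343.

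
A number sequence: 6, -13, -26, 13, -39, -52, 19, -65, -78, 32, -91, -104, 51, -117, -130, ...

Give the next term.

83

Positions follow the repeating pattern ABB; grouping by letter gives 2 tracks.
Track A = 6, 13, 19, 32, 51: Fibonacci-style (each term is the sum of the two before it).
Track B = -13, -26, -39, -52, -65, -78, -91, -104, -117, -130: arithmetic with common difference −13.
The 16th slot belongs to track A; its 6th term is 83.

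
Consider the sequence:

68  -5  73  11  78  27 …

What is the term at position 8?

43

Odd-indexed and even-indexed terms follow separate rules.
Track A: 68, 73, 78. Adding 5 each time.
Track B: -5, 11, 27. Linear: a_n = -21 + 16·n.
Term 8 comes from track B (its 4th entry): 43.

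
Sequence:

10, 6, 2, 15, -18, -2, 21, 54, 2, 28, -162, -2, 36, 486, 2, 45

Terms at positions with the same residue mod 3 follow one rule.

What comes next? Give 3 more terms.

Taking every 3rd term gives 3 separate tracks.
Subsequence A = 10, 15, 21, 28, 36, 45: triangular numbers starting at T_4.
Subsequence B = 6, -18, 54, -162, 486: geometric, ×-3 each step.
Subsequence C = 2, -2, 2, -2, 2: the oscillation 2·(−1)^(n+1).
The 17th slot belongs to subsequence B; its 6th term is -1458.
The 18th slot belongs to subsequence C; its 6th term is -2.
Position 19 → subsequence A, term 7 = 55.

-1458, -2, 55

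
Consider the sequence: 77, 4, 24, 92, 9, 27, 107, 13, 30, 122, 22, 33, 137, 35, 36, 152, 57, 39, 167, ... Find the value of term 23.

The terms cycle through 3 interleaved subsequences.
Stream A is 77, 92, 107, 122, 137, 152, 167, which is linear: a_n = 62 + 15·n.
Stream B is 4, 9, 13, 22, 35, 57, which is each term equals the sum of the previous two.
Stream C is 24, 27, 30, 33, 36, 39, which is arithmetic with common difference +3.
Position 23 → stream B, term 8 = 149.

149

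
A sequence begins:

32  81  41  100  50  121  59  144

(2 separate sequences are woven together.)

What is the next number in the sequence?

Taking every 2nd term gives 2 separate tracks.
Track A is 32, 41, 50, 59, which is arithmetic with common difference +9.
Track B is 81, 100, 121, 144, which is the squares 9², 10², 11², ….
Position 9 falls in track A as its term 5, giving 68.

68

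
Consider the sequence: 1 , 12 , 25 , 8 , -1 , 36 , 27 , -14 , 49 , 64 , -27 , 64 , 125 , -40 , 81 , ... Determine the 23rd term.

Split by position mod 3: positions 1, 4, 7, … form one track, and each other residue class forms its own.
Stream A: 1, 8, 27, 64, 125. Consecutive cubes n³ from n = 1.
Stream B: 12, -1, -14, -27, -40. Subtracting 13 each time.
Stream C: 25, 36, 49, 64, 81. Perfect squares starting at 5².
Position 23 falls in stream B as its term 8, giving -79.

-79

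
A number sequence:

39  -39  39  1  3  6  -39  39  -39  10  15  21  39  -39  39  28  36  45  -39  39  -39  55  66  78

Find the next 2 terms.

39, -39

The slot pattern repeats as AAABBB (period 6), so there are 2 interleaved tracks.
Subsequence A: 39, -39, 39, -39, 39, -39, 39, -39, 39, -39, 39, -39 — oscillating between 39 and -39.
Subsequence B: 1, 3, 6, 10, 15, 21, 28, 36, 45, 55, 66, 78 — triangular numbers starting at T_1.
Position 25 → subsequence A, term 13 = 39.
Position 26 falls in subsequence A as its term 14, giving -39.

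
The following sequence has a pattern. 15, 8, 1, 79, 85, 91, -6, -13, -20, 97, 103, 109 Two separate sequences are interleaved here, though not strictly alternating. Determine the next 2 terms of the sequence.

-27, -34

Positions follow the repeating pattern AAABBB; grouping by letter gives 2 tracks.
Stream A = 15, 8, 1, -6, -13, -20: subtracting 7 each time.
Stream B = 79, 85, 91, 97, 103, 109: arithmetic, step +6.
Position 13 falls in stream A as its term 7, giving -27.
The 14th slot belongs to stream A; its 8th term is -34.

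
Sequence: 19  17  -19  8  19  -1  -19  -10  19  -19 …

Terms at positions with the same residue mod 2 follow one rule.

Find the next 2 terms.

-19, -28

Taking every 2nd term gives 2 separate tracks.
Subsequence A is 19, -19, 19, -19, 19, which is oscillating between 19 and -19.
Subsequence B is 17, 8, -1, -10, -19, which is arithmetic with common difference −9.
Position 11 → subsequence A, term 6 = -19.
Position 12 falls in subsequence B as its term 6, giving -28.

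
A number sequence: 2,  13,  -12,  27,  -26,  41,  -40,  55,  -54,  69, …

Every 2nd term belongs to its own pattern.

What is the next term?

Taking every 2nd term gives 2 separate tracks.
Subsequence A is 2, -12, -26, -40, -54, which is arithmetic, step −14.
Subsequence B is 13, 27, 41, 55, 69, which is arithmetic, step +14.
Position 11 falls in subsequence A as its term 6, giving -68.

-68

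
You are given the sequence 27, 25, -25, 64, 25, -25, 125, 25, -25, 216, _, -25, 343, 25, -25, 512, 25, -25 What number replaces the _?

25

The slot pattern repeats as ABB (period 3), so there are 2 interleaved tracks.
Track A: 27, 64, 125, 216, 343, 512 (the cubes 3³, 4³, 5³, …).
Track B: 25, -25, 25, -25, 25, -25, ?, -25, 25, -25, 25, -25 (alternating ±25).
The gap is track B's term 7; the rule gives 25.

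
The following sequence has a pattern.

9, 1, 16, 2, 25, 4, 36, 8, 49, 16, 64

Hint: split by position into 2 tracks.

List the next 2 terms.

Positions 1, 3, 5, … form one subsequence and positions 2, 4, 6, … form another.
Track A = 9, 16, 25, 36, 49, 64: the squares 3², 4², 5², ….
Track B = 1, 2, 4, 8, 16: powers 2^0, 2^1, 2^2, ….
Term 12 comes from track B (its 6th entry): 32.
The 13th slot belongs to track A; its 7th term is 81.

32, 81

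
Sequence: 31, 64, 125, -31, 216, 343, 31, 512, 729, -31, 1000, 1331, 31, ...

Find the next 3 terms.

1728, 2197, -31

Positions follow the repeating pattern ABB; grouping by letter gives 2 tracks.
Stream A: 31, -31, 31, -31, 31. Oscillating between 31 and -31.
Stream B: 64, 125, 216, 343, 512, 729, 1000, 1331. The cubes 4³, 5³, 6³, ….
The 14th slot belongs to stream B; its 9th term is 1728.
Term 15 comes from stream B (its 10th entry): 2197.
Term 16 comes from stream A (its 6th entry): -31.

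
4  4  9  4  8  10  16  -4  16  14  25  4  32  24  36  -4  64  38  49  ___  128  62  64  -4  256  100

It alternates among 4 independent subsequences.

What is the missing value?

The terms cycle through 4 interleaved subsequences.
Track A: 4, 8, 16, 32, 64, 128, 256. Powers 2^2, 2^3, 2^4, ….
Track B: 4, 10, 14, 24, 38, 62, 100. A Fibonacci-like recurrence a_n = a_{n-1} + a_{n-2}.
Track C: 9, 16, 25, 36, 49, 64. Consecutive squares n² from n = 3.
Track D: 4, -4, 4, -4, ?, -4. The oscillation 4·(−1)^(n+1).
Track D's pattern makes the blank 4.

4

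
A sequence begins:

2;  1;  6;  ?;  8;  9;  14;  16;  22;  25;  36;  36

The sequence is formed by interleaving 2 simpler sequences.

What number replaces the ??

4

Positions 1, 3, 5, … form one subsequence and positions 2, 4, 6, … form another.
Stream A = 2, 6, 8, 14, 22, 36: Fibonacci-style (each term is the sum of the two before it).
Stream B = 1, ?, 9, 16, 25, 36: perfect squares starting at 1².
So the missing entry in stream B is 4.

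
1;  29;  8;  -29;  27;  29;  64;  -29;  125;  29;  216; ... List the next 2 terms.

The terms cycle through 2 interleaved subsequences.
Track A: 1, 8, 27, 64, 125, 216 (the cubes 1³, 2³, 3³, …).
Track B: 29, -29, 29, -29, 29 (oscillating between 29 and -29).
The 12th slot belongs to track B; its 6th term is -29.
The 13th slot belongs to track A; its 7th term is 343.

-29, 343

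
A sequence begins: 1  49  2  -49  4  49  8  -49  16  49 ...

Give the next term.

Taking every 2nd term gives 2 separate tracks.
Subsequence A = 1, 2, 4, 8, 16: successive powers of 2.
Subsequence B = 49, -49, 49, -49, 49: oscillating between 49 and -49.
Term 11 comes from subsequence A (its 6th entry): 32.

32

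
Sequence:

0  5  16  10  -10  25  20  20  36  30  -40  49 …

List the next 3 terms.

Taking every 3rd term gives 3 separate tracks.
Stream A: 0, 10, 20, 30. Arithmetic, step +10.
Stream B: 5, -10, 20, -40. Geometric, ×-2 each step.
Stream C: 16, 25, 36, 49. The squares 4², 5², 6², ….
Position 13 → stream A, term 5 = 40.
Term 14 comes from stream B (its 5th entry): 80.
Position 15 falls in stream C as its term 5, giving 64.

40, 80, 64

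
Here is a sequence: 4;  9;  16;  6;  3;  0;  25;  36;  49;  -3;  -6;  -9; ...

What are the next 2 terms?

64, 81

The slot pattern repeats as AAABBB (period 6), so there are 2 interleaved tracks.
Track A: 4, 9, 16, 25, 36, 49 (perfect squares starting at 2²).
Track B: 6, 3, 0, -3, -6, -9 (arithmetic, step −3).
Position 13 falls in track A as its term 7, giving 64.
Position 14 falls in track A as its term 8, giving 81.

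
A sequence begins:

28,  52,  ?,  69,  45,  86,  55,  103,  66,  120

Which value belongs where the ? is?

36

Positions 1, 3, 5, … form one subsequence and positions 2, 4, 6, … form another.
Track A: 28, ?, 45, 55, 66. Triangular numbers n(n+1)/2 for n = 7, 8, ….
Track B: 52, 69, 86, 103, 120. Linear: a_n = 35 + 17·n.
So the missing entry in track A is 36.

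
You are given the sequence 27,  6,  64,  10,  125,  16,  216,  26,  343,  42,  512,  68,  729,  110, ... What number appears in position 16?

Odd-indexed and even-indexed terms follow separate rules.
Track A = 27, 64, 125, 216, 343, 512, 729: perfect cubes starting at 3³.
Track B = 6, 10, 16, 26, 42, 68, 110: Fibonacci-style (each term is the sum of the two before it).
Position 16 → track B, term 8 = 178.

178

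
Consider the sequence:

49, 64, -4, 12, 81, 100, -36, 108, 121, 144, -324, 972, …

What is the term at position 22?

Positions follow the repeating pattern AABB; grouping by letter gives 2 tracks.
Track A: 49, 64, 81, 100, 121, 144. Perfect squares starting at 7².
Track B: -4, 12, -36, 108, -324, 972. Geometric, ×-3 each step.
Position 22 → track A, term 12 = 324.

324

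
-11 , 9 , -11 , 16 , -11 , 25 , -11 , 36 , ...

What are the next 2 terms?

-11, 49

Odd-indexed and even-indexed terms follow separate rules.
Stream A is -11, -11, -11, -11, which is constant -11.
Stream B is 9, 16, 25, 36, which is consecutive squares n² from n = 3.
Position 9 falls in stream A as its term 5, giving -11.
Position 10 → stream B, term 5 = 49.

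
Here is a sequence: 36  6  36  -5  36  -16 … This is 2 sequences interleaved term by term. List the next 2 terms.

Positions 1, 3, 5, … form one subsequence and positions 2, 4, 6, … form another.
Stream A = 36, 36, 36: constant 36.
Stream B = 6, -5, -16: arithmetic, step −11.
Position 7 → stream A, term 4 = 36.
Position 8 falls in stream B as its term 4, giving -27.

36, -27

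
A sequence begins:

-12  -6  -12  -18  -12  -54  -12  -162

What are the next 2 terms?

-12, -486

The terms cycle through 2 interleaved subsequences.
Track A: -12, -12, -12, -12 (the constant sequence -12).
Track B: -6, -18, -54, -162 (geometric with ratio 3).
Term 9 comes from track A (its 5th entry): -12.
Term 10 comes from track B (its 5th entry): -486.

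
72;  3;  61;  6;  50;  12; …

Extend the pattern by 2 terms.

Positions 1, 3, 5, … form one subsequence and positions 2, 4, 6, … form another.
Subsequence A: 72, 61, 50 — linear: a_n = 83 − 11·n.
Subsequence B: 3, 6, 12 — geometric, ×2 each step.
The 7th slot belongs to subsequence A; its 4th term is 39.
Position 8 falls in subsequence B as its term 4, giving 24.

39, 24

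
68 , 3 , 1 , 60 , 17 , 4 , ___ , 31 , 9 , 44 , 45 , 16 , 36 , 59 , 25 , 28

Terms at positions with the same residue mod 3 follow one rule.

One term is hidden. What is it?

Taking every 3rd term gives 3 separate tracks.
Stream A: 68, 60, ?, 44, 36, 28 (subtracting 8 each time).
Stream B: 3, 17, 31, 45, 59 (adding 14 each time).
Stream C: 1, 4, 9, 16, 25 (the squares 1², 2², 3², …).
Stream A's pattern makes the blank 52.

52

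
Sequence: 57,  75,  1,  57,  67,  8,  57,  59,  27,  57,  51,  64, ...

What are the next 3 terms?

57, 43, 125

Taking every 3rd term gives 3 separate tracks.
Track A: 57, 57, 57, 57 (always 57).
Track B: 75, 67, 59, 51 (subtracting 8 each time).
Track C: 1, 8, 27, 64 (consecutive cubes n³ from n = 1).
Position 13 → track A, term 5 = 57.
Term 14 comes from track B (its 5th entry): 43.
Term 15 comes from track C (its 5th entry): 125.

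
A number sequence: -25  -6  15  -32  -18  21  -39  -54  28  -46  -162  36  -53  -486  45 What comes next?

Split by position mod 3: positions 1, 4, 7, … form one track, and each other residue class forms its own.
Subsequence A is -25, -32, -39, -46, -53, which is arithmetic, step −7.
Subsequence B is -6, -18, -54, -162, -486, which is multiplying by 3 each time.
Subsequence C is 15, 21, 28, 36, 45, which is triangular numbers n(n+1)/2 for n = 5, 6, ….
Term 16 comes from subsequence A (its 6th entry): -60.

-60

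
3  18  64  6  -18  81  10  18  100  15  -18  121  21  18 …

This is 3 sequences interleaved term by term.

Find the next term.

144

The terms cycle through 3 interleaved subsequences.
Track A: 3, 6, 10, 15, 21 — triangular numbers starting at T_2.
Track B: 18, -18, 18, -18, 18 — oscillating between 18 and -18.
Track C: 64, 81, 100, 121 — the squares 8², 9², 10², ….
Term 15 comes from track C (its 5th entry): 144.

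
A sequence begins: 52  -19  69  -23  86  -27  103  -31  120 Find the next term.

Odd-indexed and even-indexed terms follow separate rules.
Track A: 52, 69, 86, 103, 120 (linear: a_n = 35 + 17·n).
Track B: -19, -23, -27, -31 (subtracting 4 each time).
Position 10 falls in track B as its term 5, giving -35.

-35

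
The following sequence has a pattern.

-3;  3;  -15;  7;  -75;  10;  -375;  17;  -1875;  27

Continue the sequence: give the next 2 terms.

-9375, 44

Split by position mod 2 into 2 tracks.
Track A = -3, -15, -75, -375, -1875: geometric, ×5 each step.
Track B = 3, 7, 10, 17, 27: a Fibonacci-like recurrence a_n = a_{n-1} + a_{n-2}.
Position 11 → track A, term 6 = -9375.
Position 12 → track B, term 6 = 44.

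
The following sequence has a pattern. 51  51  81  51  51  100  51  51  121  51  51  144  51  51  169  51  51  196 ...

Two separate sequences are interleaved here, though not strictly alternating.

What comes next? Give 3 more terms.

The slot pattern repeats as AAB (period 3), so there are 2 interleaved tracks.
Stream A is 51, 51, 51, 51, 51, 51, 51, 51, 51, 51, 51, 51, which is constant 51.
Stream B is 81, 100, 121, 144, 169, 196, which is perfect squares starting at 9².
Position 19 falls in stream A as its term 13, giving 51.
Position 20 → stream A, term 14 = 51.
Position 21 falls in stream B as its term 7, giving 225.

51, 51, 225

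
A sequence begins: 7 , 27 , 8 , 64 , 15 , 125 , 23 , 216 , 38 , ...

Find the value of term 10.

343

Split by position mod 2 into 2 tracks.
Stream A: 7, 8, 15, 23, 38. A Fibonacci-like recurrence a_n = a_{n-1} + a_{n-2}.
Stream B: 27, 64, 125, 216. The cubes 3³, 4³, 5³, ….
The 10th slot belongs to stream B; its 5th term is 343.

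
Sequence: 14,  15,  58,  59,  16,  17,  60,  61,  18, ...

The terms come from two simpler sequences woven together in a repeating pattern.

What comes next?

Reading positions in blocks of 4 reveals the pattern AABB — 2 tracks woven together.
Subsequence A is 14, 15, 16, 17, 18, which is adding 1 each time.
Subsequence B is 58, 59, 60, 61, which is linear: a_n = 57 + n.
The 10th slot belongs to subsequence A; its 6th term is 19.

19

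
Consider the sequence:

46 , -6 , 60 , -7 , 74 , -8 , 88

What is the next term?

-9

The terms cycle through 2 interleaved subsequences.
Track A = 46, 60, 74, 88: adding 14 each time.
Track B = -6, -7, -8: arithmetic, step −1.
The 8th slot belongs to track B; its 4th term is -9.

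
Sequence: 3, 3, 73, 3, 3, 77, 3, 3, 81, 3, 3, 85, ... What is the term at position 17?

3

The slot pattern repeats as AAB (period 3), so there are 2 interleaved tracks.
Stream A: 3, 3, 3, 3, 3, 3, 3, 3. The constant sequence 3.
Stream B: 73, 77, 81, 85. Adding 4 each time.
Position 17 → stream A, term 12 = 3.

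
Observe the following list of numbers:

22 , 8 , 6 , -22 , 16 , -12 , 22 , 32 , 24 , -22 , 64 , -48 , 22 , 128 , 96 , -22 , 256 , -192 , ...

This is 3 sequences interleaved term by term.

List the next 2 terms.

22, 512

Split by position mod 3 into 3 tracks.
Track A is 22, -22, 22, -22, 22, -22, which is oscillating between 22 and -22.
Track B is 8, 16, 32, 64, 128, 256, which is powers 2^3, 2^4, 2^5, ….
Track C is 6, -12, 24, -48, 96, -192, which is multiplying by -2 each time.
Term 19 comes from track A (its 7th entry): 22.
Term 20 comes from track B (its 7th entry): 512.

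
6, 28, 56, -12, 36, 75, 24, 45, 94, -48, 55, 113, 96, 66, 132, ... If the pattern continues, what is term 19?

384

Read the sequence 3 terms at a time; column i is its own pattern.
Track A is 6, -12, 24, -48, 96, which is geometric with ratio -2.
Track B is 28, 36, 45, 55, 66, which is the triangular numbers T_7, T_8, ….
Track C is 56, 75, 94, 113, 132, which is arithmetic, step +19.
Term 19 comes from track A (its 7th entry): 384.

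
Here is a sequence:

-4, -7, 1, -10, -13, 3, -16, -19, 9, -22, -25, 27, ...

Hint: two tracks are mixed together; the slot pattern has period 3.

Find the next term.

The slot pattern repeats as AAB (period 3), so there are 2 interleaved tracks.
Track A: -4, -7, -10, -13, -16, -19, -22, -25 (subtracting 3 each time).
Track B: 1, 3, 9, 27 (successive powers of 3).
Term 13 comes from track A (its 9th entry): -28.

-28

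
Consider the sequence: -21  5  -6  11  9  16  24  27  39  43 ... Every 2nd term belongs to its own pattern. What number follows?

Positions 1, 3, 5, … form one subsequence and positions 2, 4, 6, … form another.
Subsequence A: -21, -6, 9, 24, 39 — linear: a_n = -36 + 15·n.
Subsequence B: 5, 11, 16, 27, 43 — a Fibonacci-like recurrence a_n = a_{n-1} + a_{n-2}.
Position 11 falls in subsequence A as its term 6, giving 54.

54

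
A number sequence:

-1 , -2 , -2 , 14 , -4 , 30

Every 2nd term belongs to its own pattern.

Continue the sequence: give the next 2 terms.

-8, 46

Odd-indexed and even-indexed terms follow separate rules.
Subsequence A = -1, -2, -4: geometric with ratio 2.
Subsequence B = -2, 14, 30: adding 16 each time.
Position 7 falls in subsequence A as its term 4, giving -8.
Position 8 → subsequence B, term 4 = 46.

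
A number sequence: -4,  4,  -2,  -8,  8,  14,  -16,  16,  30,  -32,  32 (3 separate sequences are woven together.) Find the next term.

Split by position mod 3: positions 1, 4, 7, … form one track, and each other residue class forms its own.
Track A: -4, -8, -16, -32 (a geometric progression (common ratio 2)).
Track B: 4, 8, 16, 32 (powers of 2).
Track C: -2, 14, 30 (adding 16 each time).
Term 12 comes from track C (its 4th entry): 46.

46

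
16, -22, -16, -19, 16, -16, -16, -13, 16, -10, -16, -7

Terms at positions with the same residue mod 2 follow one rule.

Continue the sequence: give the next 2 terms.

16, -4

The terms cycle through 2 interleaved subsequences.
Track A = 16, -16, 16, -16, 16, -16: oscillating between 16 and -16.
Track B = -22, -19, -16, -13, -10, -7: adding 3 each time.
The 13th slot belongs to track A; its 7th term is 16.
The 14th slot belongs to track B; its 7th term is -4.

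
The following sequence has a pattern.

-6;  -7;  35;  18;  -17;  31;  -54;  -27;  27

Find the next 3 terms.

162, -37, 23

Taking every 3rd term gives 3 separate tracks.
Stream A: -6, 18, -54. Geometric with ratio -3.
Stream B: -7, -17, -27. Arithmetic with common difference −10.
Stream C: 35, 31, 27. Arithmetic, step −4.
Position 10 falls in stream A as its term 4, giving 162.
The 11th slot belongs to stream B; its 4th term is -37.
Position 12 falls in stream C as its term 4, giving 23.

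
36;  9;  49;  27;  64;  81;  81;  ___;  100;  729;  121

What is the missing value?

Split by position mod 2 into 2 tracks.
Track A is 36, 49, 64, 81, 100, 121, which is consecutive squares n² from n = 6.
Track B is 9, 27, 81, ?, 729, which is powers of 3.
Track B's pattern makes the blank 243.

243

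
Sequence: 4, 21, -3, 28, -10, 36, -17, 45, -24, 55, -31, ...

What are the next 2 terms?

66, -38

Positions 1, 3, 5, … form one subsequence and positions 2, 4, 6, … form another.
Subsequence A = 4, -3, -10, -17, -24, -31: subtracting 7 each time.
Subsequence B = 21, 28, 36, 45, 55: triangular numbers n(n+1)/2 for n = 6, 7, ….
Position 12 → subsequence B, term 6 = 66.
Position 13 → subsequence A, term 7 = -38.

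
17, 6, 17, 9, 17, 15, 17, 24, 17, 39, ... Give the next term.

17

Positions 1, 3, 5, … form one subsequence and positions 2, 4, 6, … form another.
Track A is 17, 17, 17, 17, 17, which is the constant sequence 17.
Track B is 6, 9, 15, 24, 39, which is a Fibonacci-like recurrence a_n = a_{n-1} + a_{n-2}.
Position 11 → track A, term 6 = 17.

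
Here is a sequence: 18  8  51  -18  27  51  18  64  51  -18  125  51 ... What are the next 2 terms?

Split by position mod 3: positions 1, 4, 7, … form one track, and each other residue class forms its own.
Subsequence A: 18, -18, 18, -18 — the oscillation 18·(−1)^(n+1).
Subsequence B: 8, 27, 64, 125 — consecutive cubes n³ from n = 2.
Subsequence C: 51, 51, 51, 51 — the constant sequence 51.
Term 13 comes from subsequence A (its 5th entry): 18.
Position 14 falls in subsequence B as its term 5, giving 216.

18, 216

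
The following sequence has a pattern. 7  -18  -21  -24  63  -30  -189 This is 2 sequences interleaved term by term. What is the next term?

Split by position mod 2 into 2 tracks.
Subsequence A: 7, -21, 63, -189. Geometric, ×-3 each step.
Subsequence B: -18, -24, -30. Arithmetic with common difference −6.
Position 8 falls in subsequence B as its term 4, giving -36.

-36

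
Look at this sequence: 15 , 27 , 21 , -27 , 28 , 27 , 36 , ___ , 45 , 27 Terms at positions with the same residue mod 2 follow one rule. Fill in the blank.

Odd-indexed and even-indexed terms follow separate rules.
Track A: 15, 21, 28, 36, 45 — triangular numbers starting at T_5.
Track B: 27, -27, 27, ?, 27 — oscillating between 27 and -27.
Track B's pattern makes the blank -27.

-27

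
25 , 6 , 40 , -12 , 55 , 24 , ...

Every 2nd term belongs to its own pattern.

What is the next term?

70

The terms cycle through 2 interleaved subsequences.
Subsequence A: 25, 40, 55 — arithmetic with common difference +15.
Subsequence B: 6, -12, 24 — multiplying by -2 each time.
Position 7 → subsequence A, term 4 = 70.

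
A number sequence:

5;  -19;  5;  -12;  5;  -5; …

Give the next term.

The terms cycle through 2 interleaved subsequences.
Track A is 5, 5, 5, which is the constant sequence 5.
Track B is -19, -12, -5, which is linear: a_n = -26 + 7·n.
Position 7 falls in track A as its term 4, giving 5.

5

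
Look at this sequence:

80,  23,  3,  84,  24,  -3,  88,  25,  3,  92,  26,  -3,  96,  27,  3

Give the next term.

Read the sequence 3 terms at a time; column i is its own pattern.
Track A = 80, 84, 88, 92, 96: arithmetic, step +4.
Track B = 23, 24, 25, 26, 27: linear: a_n = 22 + n.
Track C = 3, -3, 3, -3, 3: oscillating between 3 and -3.
The 16th slot belongs to track A; its 6th term is 100.

100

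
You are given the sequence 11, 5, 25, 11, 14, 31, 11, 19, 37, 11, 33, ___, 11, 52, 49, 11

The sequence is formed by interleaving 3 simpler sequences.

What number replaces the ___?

Read the sequence 3 terms at a time; column i is its own pattern.
Subsequence A is 11, 11, 11, 11, 11, 11, which is constant 11.
Subsequence B is 5, 14, 19, 33, 52, which is each term equals the sum of the previous two.
Subsequence C is 25, 31, 37, ?, 49, which is linear: a_n = 19 + 6·n.
Subsequence C's pattern makes the blank 43.

43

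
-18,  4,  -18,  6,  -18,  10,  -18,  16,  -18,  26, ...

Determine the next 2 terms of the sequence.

-18, 42

Split by position mod 2 into 2 tracks.
Track A: -18, -18, -18, -18, -18 (the constant sequence -18).
Track B: 4, 6, 10, 16, 26 (each term equals the sum of the previous two).
Term 11 comes from track A (its 6th entry): -18.
Term 12 comes from track B (its 6th entry): 42.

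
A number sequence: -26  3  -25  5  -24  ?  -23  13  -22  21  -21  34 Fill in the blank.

Positions 1, 3, 5, … form one subsequence and positions 2, 4, 6, … form another.
Stream A = -26, -25, -24, -23, -22, -21: linear: a_n = -27 + n.
Stream B = 3, 5, ?, 13, 21, 34: each term equals the sum of the previous two.
Stream B's pattern makes the blank 8.

8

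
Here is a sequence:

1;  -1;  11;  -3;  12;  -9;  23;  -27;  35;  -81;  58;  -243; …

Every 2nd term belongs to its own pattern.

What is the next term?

Split by position mod 2 into 2 tracks.
Track A: 1, 11, 12, 23, 35, 58. Each term equals the sum of the previous two.
Track B: -1, -3, -9, -27, -81, -243. Geometric with ratio 3.
Term 13 comes from track A (its 7th entry): 93.

93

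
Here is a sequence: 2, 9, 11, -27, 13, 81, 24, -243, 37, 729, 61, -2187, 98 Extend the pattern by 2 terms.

6561, 159

Taking every 2nd term gives 2 separate tracks.
Track A is 2, 11, 13, 24, 37, 61, 98, which is Fibonacci-style (each term is the sum of the two before it).
Track B is 9, -27, 81, -243, 729, -2187, which is geometric, ×-3 each step.
The 14th slot belongs to track B; its 7th term is 6561.
The 15th slot belongs to track A; its 8th term is 159.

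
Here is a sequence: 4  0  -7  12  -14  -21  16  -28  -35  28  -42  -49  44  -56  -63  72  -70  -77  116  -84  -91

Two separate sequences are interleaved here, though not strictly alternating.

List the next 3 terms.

188, -98, -105

The slot pattern repeats as ABB (period 3), so there are 2 interleaved tracks.
Stream A: 4, 12, 16, 28, 44, 72, 116. A Fibonacci-like recurrence a_n = a_{n-1} + a_{n-2}.
Stream B: 0, -7, -14, -21, -28, -35, -42, -49, -56, -63, -70, -77, -84, -91. Subtracting 7 each time.
Term 22 comes from stream A (its 8th entry): 188.
Position 23 → stream B, term 15 = -98.
Position 24 → stream B, term 16 = -105.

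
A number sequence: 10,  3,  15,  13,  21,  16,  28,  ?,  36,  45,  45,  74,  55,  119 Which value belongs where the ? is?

Positions 1, 3, 5, … form one subsequence and positions 2, 4, 6, … form another.
Stream A: 10, 15, 21, 28, 36, 45, 55 — triangular numbers starting at T_4.
Stream B: 3, 13, 16, ?, 45, 74, 119 — each term equals the sum of the previous two.
Stream B's pattern makes the blank 29.

29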